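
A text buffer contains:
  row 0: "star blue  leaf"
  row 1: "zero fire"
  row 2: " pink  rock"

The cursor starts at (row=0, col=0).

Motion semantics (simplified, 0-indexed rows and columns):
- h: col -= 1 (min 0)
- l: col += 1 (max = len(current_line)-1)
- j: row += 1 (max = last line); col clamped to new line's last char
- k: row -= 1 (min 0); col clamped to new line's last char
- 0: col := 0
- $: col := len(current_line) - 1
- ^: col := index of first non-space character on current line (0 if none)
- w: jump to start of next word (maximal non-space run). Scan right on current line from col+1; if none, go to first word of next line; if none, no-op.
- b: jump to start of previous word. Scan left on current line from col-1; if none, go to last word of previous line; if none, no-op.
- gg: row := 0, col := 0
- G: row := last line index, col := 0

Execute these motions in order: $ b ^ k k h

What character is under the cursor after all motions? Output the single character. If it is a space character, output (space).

After 1 ($): row=0 col=14 char='f'
After 2 (b): row=0 col=11 char='l'
After 3 (^): row=0 col=0 char='s'
After 4 (k): row=0 col=0 char='s'
After 5 (k): row=0 col=0 char='s'
After 6 (h): row=0 col=0 char='s'

Answer: s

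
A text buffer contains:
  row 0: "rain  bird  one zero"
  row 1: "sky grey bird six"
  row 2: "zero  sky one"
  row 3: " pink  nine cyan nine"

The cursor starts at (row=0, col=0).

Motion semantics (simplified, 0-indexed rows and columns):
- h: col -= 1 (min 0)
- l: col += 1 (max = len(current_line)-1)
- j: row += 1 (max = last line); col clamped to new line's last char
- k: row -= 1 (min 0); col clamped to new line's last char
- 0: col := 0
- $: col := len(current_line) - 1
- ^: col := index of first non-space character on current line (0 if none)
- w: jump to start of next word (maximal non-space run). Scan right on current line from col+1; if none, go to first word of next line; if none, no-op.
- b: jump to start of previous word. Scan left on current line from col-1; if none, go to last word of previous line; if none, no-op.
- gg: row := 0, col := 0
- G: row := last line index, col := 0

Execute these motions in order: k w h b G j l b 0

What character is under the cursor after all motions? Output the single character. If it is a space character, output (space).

Answer: z

Derivation:
After 1 (k): row=0 col=0 char='r'
After 2 (w): row=0 col=6 char='b'
After 3 (h): row=0 col=5 char='_'
After 4 (b): row=0 col=0 char='r'
After 5 (G): row=3 col=0 char='_'
After 6 (j): row=3 col=0 char='_'
After 7 (l): row=3 col=1 char='p'
After 8 (b): row=2 col=10 char='o'
After 9 (0): row=2 col=0 char='z'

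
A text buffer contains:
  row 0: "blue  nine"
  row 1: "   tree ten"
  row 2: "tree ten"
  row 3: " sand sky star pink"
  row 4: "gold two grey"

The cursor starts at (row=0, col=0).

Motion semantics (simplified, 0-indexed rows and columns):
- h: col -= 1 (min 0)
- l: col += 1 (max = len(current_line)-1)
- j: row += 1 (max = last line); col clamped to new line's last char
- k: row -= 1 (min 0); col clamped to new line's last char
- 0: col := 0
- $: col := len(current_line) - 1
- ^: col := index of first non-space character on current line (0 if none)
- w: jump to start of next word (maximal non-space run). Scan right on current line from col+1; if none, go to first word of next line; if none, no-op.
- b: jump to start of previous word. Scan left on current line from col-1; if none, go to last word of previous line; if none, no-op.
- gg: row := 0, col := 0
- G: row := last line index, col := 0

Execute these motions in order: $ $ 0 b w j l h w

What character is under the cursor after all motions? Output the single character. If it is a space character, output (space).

After 1 ($): row=0 col=9 char='e'
After 2 ($): row=0 col=9 char='e'
After 3 (0): row=0 col=0 char='b'
After 4 (b): row=0 col=0 char='b'
After 5 (w): row=0 col=6 char='n'
After 6 (j): row=1 col=6 char='e'
After 7 (l): row=1 col=7 char='_'
After 8 (h): row=1 col=6 char='e'
After 9 (w): row=1 col=8 char='t'

Answer: t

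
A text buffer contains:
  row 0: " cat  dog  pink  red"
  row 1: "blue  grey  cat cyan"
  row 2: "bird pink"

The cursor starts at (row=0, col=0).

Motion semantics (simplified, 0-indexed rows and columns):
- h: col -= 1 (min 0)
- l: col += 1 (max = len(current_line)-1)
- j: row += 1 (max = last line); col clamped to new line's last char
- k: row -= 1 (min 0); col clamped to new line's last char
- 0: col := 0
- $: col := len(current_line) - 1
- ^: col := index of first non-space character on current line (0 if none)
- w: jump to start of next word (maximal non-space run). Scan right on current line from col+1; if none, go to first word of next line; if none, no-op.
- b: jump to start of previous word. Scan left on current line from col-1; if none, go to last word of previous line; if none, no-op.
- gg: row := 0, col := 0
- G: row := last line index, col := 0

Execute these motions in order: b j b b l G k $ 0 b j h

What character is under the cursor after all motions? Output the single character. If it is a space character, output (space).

Answer: c

Derivation:
After 1 (b): row=0 col=0 char='_'
After 2 (j): row=1 col=0 char='b'
After 3 (b): row=0 col=17 char='r'
After 4 (b): row=0 col=11 char='p'
After 5 (l): row=0 col=12 char='i'
After 6 (G): row=2 col=0 char='b'
After 7 (k): row=1 col=0 char='b'
After 8 ($): row=1 col=19 char='n'
After 9 (0): row=1 col=0 char='b'
After 10 (b): row=0 col=17 char='r'
After 11 (j): row=1 col=17 char='y'
After 12 (h): row=1 col=16 char='c'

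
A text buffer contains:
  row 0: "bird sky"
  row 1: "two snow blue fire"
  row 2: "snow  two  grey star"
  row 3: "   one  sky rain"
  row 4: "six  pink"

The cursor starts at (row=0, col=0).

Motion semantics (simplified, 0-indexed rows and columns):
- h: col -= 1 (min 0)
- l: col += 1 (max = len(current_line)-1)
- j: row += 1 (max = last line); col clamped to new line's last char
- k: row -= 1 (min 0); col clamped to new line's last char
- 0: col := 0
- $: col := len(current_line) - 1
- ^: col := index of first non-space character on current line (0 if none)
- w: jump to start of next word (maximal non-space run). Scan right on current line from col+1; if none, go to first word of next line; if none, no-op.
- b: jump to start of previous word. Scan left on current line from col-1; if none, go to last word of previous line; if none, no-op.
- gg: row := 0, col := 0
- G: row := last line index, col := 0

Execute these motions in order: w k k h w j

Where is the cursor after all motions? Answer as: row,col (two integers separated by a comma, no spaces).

After 1 (w): row=0 col=5 char='s'
After 2 (k): row=0 col=5 char='s'
After 3 (k): row=0 col=5 char='s'
After 4 (h): row=0 col=4 char='_'
After 5 (w): row=0 col=5 char='s'
After 6 (j): row=1 col=5 char='n'

Answer: 1,5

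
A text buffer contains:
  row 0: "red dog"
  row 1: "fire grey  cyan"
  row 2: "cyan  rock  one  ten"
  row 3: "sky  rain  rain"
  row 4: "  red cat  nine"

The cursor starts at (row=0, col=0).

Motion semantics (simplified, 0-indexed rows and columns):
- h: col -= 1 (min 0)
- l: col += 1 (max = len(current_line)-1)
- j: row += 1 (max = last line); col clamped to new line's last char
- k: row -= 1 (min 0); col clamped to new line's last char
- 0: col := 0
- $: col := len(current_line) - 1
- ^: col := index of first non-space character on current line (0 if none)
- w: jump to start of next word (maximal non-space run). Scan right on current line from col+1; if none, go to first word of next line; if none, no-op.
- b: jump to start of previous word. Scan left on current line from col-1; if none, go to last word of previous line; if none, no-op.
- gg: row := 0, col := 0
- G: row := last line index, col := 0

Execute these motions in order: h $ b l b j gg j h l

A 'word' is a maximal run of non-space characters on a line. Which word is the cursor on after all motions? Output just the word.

After 1 (h): row=0 col=0 char='r'
After 2 ($): row=0 col=6 char='g'
After 3 (b): row=0 col=4 char='d'
After 4 (l): row=0 col=5 char='o'
After 5 (b): row=0 col=4 char='d'
After 6 (j): row=1 col=4 char='_'
After 7 (gg): row=0 col=0 char='r'
After 8 (j): row=1 col=0 char='f'
After 9 (h): row=1 col=0 char='f'
After 10 (l): row=1 col=1 char='i'

Answer: fire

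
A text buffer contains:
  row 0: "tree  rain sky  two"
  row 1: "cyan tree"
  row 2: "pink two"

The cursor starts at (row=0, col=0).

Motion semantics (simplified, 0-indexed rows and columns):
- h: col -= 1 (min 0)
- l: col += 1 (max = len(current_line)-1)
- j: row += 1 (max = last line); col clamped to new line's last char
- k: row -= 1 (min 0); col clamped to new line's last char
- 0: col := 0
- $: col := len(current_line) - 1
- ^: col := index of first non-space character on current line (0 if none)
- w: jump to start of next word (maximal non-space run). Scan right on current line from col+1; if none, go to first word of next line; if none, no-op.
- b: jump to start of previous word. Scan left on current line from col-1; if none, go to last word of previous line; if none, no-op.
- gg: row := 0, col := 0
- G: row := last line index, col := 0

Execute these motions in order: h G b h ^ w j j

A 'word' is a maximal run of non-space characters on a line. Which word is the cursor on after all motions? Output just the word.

After 1 (h): row=0 col=0 char='t'
After 2 (G): row=2 col=0 char='p'
After 3 (b): row=1 col=5 char='t'
After 4 (h): row=1 col=4 char='_'
After 5 (^): row=1 col=0 char='c'
After 6 (w): row=1 col=5 char='t'
After 7 (j): row=2 col=5 char='t'
After 8 (j): row=2 col=5 char='t'

Answer: two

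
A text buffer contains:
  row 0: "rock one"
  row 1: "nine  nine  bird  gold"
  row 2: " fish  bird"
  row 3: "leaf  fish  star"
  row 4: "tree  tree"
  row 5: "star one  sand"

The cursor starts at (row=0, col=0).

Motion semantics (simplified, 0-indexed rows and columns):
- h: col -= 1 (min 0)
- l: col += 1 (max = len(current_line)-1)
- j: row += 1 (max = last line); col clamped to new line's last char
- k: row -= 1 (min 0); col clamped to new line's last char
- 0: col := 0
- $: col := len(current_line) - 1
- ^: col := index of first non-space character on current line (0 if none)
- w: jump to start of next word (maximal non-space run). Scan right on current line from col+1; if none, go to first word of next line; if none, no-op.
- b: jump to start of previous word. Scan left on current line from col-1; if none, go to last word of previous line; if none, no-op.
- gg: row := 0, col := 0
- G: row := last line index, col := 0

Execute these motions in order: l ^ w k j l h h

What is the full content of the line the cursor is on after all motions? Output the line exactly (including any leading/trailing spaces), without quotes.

After 1 (l): row=0 col=1 char='o'
After 2 (^): row=0 col=0 char='r'
After 3 (w): row=0 col=5 char='o'
After 4 (k): row=0 col=5 char='o'
After 5 (j): row=1 col=5 char='_'
After 6 (l): row=1 col=6 char='n'
After 7 (h): row=1 col=5 char='_'
After 8 (h): row=1 col=4 char='_'

Answer: nine  nine  bird  gold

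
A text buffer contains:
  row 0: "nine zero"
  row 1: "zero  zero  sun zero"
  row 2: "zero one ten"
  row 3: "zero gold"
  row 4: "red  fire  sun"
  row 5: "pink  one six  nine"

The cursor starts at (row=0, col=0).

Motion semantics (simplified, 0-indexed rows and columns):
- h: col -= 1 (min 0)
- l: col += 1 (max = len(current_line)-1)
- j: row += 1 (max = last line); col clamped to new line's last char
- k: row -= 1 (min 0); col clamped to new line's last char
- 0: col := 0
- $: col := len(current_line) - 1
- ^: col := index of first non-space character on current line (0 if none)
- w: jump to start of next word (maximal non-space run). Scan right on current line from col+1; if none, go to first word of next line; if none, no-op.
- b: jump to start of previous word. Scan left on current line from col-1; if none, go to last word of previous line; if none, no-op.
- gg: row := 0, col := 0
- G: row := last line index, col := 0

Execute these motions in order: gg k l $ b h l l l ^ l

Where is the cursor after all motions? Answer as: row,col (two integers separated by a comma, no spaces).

After 1 (gg): row=0 col=0 char='n'
After 2 (k): row=0 col=0 char='n'
After 3 (l): row=0 col=1 char='i'
After 4 ($): row=0 col=8 char='o'
After 5 (b): row=0 col=5 char='z'
After 6 (h): row=0 col=4 char='_'
After 7 (l): row=0 col=5 char='z'
After 8 (l): row=0 col=6 char='e'
After 9 (l): row=0 col=7 char='r'
After 10 (^): row=0 col=0 char='n'
After 11 (l): row=0 col=1 char='i'

Answer: 0,1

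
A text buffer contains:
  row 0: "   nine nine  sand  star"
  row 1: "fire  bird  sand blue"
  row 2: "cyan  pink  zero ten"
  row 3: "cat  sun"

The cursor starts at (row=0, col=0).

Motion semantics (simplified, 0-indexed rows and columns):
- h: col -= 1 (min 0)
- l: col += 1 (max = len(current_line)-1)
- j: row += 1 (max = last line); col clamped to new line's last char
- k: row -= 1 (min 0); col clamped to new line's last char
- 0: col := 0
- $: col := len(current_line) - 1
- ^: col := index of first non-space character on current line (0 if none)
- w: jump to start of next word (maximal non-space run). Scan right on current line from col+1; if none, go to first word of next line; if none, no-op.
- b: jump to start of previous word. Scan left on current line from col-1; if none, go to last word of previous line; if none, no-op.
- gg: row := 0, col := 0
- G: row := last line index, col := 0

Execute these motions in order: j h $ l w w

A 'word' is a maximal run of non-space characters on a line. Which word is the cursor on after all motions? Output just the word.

Answer: pink

Derivation:
After 1 (j): row=1 col=0 char='f'
After 2 (h): row=1 col=0 char='f'
After 3 ($): row=1 col=20 char='e'
After 4 (l): row=1 col=20 char='e'
After 5 (w): row=2 col=0 char='c'
After 6 (w): row=2 col=6 char='p'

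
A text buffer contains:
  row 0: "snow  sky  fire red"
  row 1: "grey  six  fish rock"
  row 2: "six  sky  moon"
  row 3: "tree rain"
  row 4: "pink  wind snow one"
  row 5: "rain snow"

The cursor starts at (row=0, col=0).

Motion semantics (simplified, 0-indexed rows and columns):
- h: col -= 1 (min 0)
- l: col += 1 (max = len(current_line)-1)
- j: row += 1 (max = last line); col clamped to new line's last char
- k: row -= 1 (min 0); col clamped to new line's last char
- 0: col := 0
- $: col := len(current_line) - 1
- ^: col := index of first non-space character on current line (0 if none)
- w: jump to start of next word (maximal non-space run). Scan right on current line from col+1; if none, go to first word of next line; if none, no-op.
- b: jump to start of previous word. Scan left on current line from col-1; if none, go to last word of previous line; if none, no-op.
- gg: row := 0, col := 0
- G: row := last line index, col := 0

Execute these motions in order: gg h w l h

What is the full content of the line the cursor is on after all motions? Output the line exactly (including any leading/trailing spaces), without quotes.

Answer: snow  sky  fire red

Derivation:
After 1 (gg): row=0 col=0 char='s'
After 2 (h): row=0 col=0 char='s'
After 3 (w): row=0 col=6 char='s'
After 4 (l): row=0 col=7 char='k'
After 5 (h): row=0 col=6 char='s'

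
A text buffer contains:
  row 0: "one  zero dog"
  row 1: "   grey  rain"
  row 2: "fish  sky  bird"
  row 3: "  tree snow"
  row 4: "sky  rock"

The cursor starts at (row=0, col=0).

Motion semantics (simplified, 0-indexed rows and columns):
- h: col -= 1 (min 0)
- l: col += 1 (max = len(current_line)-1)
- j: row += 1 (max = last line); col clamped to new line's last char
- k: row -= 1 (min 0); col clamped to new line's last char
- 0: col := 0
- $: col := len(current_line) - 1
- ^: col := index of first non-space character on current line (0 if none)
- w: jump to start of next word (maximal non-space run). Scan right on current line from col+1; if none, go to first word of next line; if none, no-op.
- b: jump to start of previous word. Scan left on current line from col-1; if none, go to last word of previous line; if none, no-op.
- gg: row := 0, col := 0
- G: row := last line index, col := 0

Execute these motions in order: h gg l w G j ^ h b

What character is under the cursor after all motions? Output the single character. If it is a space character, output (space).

After 1 (h): row=0 col=0 char='o'
After 2 (gg): row=0 col=0 char='o'
After 3 (l): row=0 col=1 char='n'
After 4 (w): row=0 col=5 char='z'
After 5 (G): row=4 col=0 char='s'
After 6 (j): row=4 col=0 char='s'
After 7 (^): row=4 col=0 char='s'
After 8 (h): row=4 col=0 char='s'
After 9 (b): row=3 col=7 char='s'

Answer: s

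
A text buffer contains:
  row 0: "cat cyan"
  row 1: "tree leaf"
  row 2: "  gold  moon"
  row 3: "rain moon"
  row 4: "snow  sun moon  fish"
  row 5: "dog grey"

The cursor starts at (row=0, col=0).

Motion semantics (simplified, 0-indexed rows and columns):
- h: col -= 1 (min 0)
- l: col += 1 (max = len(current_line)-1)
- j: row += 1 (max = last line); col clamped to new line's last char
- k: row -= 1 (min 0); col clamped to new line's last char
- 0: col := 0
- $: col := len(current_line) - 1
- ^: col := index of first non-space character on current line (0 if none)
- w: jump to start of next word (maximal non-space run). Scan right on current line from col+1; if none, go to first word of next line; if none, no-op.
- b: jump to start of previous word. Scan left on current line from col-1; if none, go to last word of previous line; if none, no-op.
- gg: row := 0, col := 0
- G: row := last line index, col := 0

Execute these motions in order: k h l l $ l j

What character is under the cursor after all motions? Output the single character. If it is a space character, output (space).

Answer: a

Derivation:
After 1 (k): row=0 col=0 char='c'
After 2 (h): row=0 col=0 char='c'
After 3 (l): row=0 col=1 char='a'
After 4 (l): row=0 col=2 char='t'
After 5 ($): row=0 col=7 char='n'
After 6 (l): row=0 col=7 char='n'
After 7 (j): row=1 col=7 char='a'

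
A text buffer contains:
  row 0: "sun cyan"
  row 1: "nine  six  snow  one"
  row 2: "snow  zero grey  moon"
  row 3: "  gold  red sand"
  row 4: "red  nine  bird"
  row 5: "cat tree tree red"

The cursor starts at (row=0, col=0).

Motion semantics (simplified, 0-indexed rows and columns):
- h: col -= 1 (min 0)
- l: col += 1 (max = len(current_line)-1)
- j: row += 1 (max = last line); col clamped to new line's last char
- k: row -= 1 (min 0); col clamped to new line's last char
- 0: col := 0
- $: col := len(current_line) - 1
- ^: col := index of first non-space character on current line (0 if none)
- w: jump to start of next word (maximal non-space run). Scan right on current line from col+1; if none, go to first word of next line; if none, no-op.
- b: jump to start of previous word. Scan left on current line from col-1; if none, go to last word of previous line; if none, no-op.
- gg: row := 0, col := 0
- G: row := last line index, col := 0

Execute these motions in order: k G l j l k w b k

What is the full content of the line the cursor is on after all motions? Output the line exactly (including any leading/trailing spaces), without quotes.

After 1 (k): row=0 col=0 char='s'
After 2 (G): row=5 col=0 char='c'
After 3 (l): row=5 col=1 char='a'
After 4 (j): row=5 col=1 char='a'
After 5 (l): row=5 col=2 char='t'
After 6 (k): row=4 col=2 char='d'
After 7 (w): row=4 col=5 char='n'
After 8 (b): row=4 col=0 char='r'
After 9 (k): row=3 col=0 char='_'

Answer:   gold  red sand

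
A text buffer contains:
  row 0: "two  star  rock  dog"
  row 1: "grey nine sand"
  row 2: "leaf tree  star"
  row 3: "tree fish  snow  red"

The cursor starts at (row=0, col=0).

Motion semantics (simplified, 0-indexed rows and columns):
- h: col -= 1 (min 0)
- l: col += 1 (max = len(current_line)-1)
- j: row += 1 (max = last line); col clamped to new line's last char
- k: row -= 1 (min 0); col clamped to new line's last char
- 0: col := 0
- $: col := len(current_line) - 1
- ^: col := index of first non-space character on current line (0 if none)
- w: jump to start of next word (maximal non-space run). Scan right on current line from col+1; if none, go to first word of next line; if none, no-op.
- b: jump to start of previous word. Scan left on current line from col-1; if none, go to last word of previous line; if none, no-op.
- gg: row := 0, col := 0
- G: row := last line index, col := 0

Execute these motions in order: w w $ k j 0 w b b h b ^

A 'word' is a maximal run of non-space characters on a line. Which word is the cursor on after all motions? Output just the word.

Answer: two

Derivation:
After 1 (w): row=0 col=5 char='s'
After 2 (w): row=0 col=11 char='r'
After 3 ($): row=0 col=19 char='g'
After 4 (k): row=0 col=19 char='g'
After 5 (j): row=1 col=13 char='d'
After 6 (0): row=1 col=0 char='g'
After 7 (w): row=1 col=5 char='n'
After 8 (b): row=1 col=0 char='g'
After 9 (b): row=0 col=17 char='d'
After 10 (h): row=0 col=16 char='_'
After 11 (b): row=0 col=11 char='r'
After 12 (^): row=0 col=0 char='t'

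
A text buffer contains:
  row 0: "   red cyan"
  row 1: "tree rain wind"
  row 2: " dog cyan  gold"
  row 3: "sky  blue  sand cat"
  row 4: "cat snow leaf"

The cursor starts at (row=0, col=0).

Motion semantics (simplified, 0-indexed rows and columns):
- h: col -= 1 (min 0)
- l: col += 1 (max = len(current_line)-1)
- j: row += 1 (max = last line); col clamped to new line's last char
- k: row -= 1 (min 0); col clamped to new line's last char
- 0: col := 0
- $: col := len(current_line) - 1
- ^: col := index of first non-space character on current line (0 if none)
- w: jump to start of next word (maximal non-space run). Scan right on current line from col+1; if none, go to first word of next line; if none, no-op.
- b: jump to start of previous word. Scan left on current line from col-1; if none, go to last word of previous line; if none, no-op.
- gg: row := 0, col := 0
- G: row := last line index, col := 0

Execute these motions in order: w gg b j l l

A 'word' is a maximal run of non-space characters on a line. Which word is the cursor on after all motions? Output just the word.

Answer: tree

Derivation:
After 1 (w): row=0 col=3 char='r'
After 2 (gg): row=0 col=0 char='_'
After 3 (b): row=0 col=0 char='_'
After 4 (j): row=1 col=0 char='t'
After 5 (l): row=1 col=1 char='r'
After 6 (l): row=1 col=2 char='e'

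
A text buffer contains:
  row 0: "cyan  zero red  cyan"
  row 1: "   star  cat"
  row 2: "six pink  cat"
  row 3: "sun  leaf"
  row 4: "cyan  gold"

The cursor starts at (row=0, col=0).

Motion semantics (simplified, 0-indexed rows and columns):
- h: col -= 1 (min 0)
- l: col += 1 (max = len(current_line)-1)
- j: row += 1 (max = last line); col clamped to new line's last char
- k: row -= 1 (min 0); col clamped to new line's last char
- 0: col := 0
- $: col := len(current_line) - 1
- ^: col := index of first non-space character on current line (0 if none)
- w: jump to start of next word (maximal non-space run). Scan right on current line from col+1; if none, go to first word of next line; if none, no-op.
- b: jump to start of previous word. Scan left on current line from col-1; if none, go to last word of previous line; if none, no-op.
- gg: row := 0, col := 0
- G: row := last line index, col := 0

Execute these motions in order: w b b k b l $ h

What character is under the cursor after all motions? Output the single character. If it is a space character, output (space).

Answer: a

Derivation:
After 1 (w): row=0 col=6 char='z'
After 2 (b): row=0 col=0 char='c'
After 3 (b): row=0 col=0 char='c'
After 4 (k): row=0 col=0 char='c'
After 5 (b): row=0 col=0 char='c'
After 6 (l): row=0 col=1 char='y'
After 7 ($): row=0 col=19 char='n'
After 8 (h): row=0 col=18 char='a'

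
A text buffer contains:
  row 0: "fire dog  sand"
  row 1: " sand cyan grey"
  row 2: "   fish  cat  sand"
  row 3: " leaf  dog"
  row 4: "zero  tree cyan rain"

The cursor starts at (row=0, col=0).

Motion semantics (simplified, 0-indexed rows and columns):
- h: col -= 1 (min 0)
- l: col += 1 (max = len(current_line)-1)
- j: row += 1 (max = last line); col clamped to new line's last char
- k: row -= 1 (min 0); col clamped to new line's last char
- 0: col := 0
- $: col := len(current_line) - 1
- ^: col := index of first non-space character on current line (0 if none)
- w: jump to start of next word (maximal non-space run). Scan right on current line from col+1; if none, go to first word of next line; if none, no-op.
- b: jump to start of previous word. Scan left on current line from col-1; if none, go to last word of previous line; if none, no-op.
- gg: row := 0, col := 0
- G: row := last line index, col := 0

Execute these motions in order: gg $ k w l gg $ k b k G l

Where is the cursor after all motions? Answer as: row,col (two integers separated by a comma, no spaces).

After 1 (gg): row=0 col=0 char='f'
After 2 ($): row=0 col=13 char='d'
After 3 (k): row=0 col=13 char='d'
After 4 (w): row=1 col=1 char='s'
After 5 (l): row=1 col=2 char='a'
After 6 (gg): row=0 col=0 char='f'
After 7 ($): row=0 col=13 char='d'
After 8 (k): row=0 col=13 char='d'
After 9 (b): row=0 col=10 char='s'
After 10 (k): row=0 col=10 char='s'
After 11 (G): row=4 col=0 char='z'
After 12 (l): row=4 col=1 char='e'

Answer: 4,1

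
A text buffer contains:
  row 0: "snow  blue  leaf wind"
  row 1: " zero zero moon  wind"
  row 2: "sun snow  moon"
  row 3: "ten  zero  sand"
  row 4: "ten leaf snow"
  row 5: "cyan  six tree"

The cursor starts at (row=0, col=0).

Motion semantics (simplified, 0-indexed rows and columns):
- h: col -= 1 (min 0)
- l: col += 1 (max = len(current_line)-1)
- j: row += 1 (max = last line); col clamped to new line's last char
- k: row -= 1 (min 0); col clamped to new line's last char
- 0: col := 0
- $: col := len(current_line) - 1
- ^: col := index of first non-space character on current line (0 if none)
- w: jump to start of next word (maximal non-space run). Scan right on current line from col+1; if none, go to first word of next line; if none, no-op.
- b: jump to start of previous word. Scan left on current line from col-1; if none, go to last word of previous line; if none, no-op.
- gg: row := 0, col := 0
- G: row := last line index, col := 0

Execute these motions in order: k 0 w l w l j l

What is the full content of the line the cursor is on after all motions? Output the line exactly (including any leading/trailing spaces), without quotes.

After 1 (k): row=0 col=0 char='s'
After 2 (0): row=0 col=0 char='s'
After 3 (w): row=0 col=6 char='b'
After 4 (l): row=0 col=7 char='l'
After 5 (w): row=0 col=12 char='l'
After 6 (l): row=0 col=13 char='e'
After 7 (j): row=1 col=13 char='o'
After 8 (l): row=1 col=14 char='n'

Answer:  zero zero moon  wind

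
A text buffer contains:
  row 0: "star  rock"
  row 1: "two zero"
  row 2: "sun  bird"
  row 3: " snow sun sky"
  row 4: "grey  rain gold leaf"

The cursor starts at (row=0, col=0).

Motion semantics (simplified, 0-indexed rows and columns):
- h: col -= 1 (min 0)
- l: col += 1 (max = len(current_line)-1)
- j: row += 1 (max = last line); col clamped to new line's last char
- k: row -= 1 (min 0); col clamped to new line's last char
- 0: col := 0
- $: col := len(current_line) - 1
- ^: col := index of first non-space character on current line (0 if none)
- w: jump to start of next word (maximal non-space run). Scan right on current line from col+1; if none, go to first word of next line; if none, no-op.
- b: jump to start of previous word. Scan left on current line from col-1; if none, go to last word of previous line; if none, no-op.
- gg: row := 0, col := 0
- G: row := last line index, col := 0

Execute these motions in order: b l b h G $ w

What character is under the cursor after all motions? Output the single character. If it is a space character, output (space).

After 1 (b): row=0 col=0 char='s'
After 2 (l): row=0 col=1 char='t'
After 3 (b): row=0 col=0 char='s'
After 4 (h): row=0 col=0 char='s'
After 5 (G): row=4 col=0 char='g'
After 6 ($): row=4 col=19 char='f'
After 7 (w): row=4 col=19 char='f'

Answer: f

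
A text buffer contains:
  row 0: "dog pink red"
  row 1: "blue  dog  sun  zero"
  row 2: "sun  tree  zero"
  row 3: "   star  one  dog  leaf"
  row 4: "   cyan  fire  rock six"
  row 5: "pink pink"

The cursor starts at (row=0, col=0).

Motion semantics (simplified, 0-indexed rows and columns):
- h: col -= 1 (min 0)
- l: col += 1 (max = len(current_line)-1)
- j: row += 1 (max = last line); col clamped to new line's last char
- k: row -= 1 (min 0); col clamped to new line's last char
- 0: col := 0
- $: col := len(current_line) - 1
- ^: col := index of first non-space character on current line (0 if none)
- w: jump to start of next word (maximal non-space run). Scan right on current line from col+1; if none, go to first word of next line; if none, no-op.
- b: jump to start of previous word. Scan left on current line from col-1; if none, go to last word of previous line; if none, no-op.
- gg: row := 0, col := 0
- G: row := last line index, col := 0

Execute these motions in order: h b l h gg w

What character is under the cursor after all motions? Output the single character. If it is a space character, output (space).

Answer: p

Derivation:
After 1 (h): row=0 col=0 char='d'
After 2 (b): row=0 col=0 char='d'
After 3 (l): row=0 col=1 char='o'
After 4 (h): row=0 col=0 char='d'
After 5 (gg): row=0 col=0 char='d'
After 6 (w): row=0 col=4 char='p'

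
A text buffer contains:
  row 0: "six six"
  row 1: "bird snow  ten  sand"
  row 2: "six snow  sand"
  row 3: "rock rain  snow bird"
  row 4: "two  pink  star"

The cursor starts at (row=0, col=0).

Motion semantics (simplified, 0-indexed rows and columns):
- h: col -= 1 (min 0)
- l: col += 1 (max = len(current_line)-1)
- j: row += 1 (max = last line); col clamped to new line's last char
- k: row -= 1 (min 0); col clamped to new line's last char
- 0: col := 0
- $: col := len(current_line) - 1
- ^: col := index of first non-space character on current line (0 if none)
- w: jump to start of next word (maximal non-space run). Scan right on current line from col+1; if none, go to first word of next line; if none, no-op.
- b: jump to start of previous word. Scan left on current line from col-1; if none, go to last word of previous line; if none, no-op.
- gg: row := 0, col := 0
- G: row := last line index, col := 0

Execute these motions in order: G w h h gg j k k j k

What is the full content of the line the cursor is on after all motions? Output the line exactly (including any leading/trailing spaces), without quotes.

Answer: six six

Derivation:
After 1 (G): row=4 col=0 char='t'
After 2 (w): row=4 col=5 char='p'
After 3 (h): row=4 col=4 char='_'
After 4 (h): row=4 col=3 char='_'
After 5 (gg): row=0 col=0 char='s'
After 6 (j): row=1 col=0 char='b'
After 7 (k): row=0 col=0 char='s'
After 8 (k): row=0 col=0 char='s'
After 9 (j): row=1 col=0 char='b'
After 10 (k): row=0 col=0 char='s'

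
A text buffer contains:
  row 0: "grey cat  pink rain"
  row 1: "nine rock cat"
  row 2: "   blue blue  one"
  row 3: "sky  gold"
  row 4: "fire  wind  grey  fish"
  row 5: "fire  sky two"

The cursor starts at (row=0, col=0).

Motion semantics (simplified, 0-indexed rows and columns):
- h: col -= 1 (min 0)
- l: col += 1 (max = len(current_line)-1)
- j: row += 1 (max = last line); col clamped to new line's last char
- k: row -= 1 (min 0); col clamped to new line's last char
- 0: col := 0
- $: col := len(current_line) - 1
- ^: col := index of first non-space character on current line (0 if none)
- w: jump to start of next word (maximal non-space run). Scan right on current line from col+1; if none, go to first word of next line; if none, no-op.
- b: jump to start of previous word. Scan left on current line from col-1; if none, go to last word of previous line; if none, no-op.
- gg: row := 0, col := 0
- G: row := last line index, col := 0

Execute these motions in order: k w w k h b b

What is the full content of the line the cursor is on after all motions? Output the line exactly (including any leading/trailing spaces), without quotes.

After 1 (k): row=0 col=0 char='g'
After 2 (w): row=0 col=5 char='c'
After 3 (w): row=0 col=10 char='p'
After 4 (k): row=0 col=10 char='p'
After 5 (h): row=0 col=9 char='_'
After 6 (b): row=0 col=5 char='c'
After 7 (b): row=0 col=0 char='g'

Answer: grey cat  pink rain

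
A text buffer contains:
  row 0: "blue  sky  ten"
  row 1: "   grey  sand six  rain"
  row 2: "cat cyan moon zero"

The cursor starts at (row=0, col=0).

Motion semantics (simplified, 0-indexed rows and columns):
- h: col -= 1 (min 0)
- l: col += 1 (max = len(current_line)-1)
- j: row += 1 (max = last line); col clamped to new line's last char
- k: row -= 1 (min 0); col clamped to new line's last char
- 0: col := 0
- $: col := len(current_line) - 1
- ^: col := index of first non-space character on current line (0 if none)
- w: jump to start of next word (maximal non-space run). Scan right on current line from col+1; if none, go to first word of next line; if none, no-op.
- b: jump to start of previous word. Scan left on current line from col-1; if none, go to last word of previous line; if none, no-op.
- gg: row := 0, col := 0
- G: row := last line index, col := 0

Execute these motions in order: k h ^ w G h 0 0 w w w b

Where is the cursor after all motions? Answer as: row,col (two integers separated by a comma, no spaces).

After 1 (k): row=0 col=0 char='b'
After 2 (h): row=0 col=0 char='b'
After 3 (^): row=0 col=0 char='b'
After 4 (w): row=0 col=6 char='s'
After 5 (G): row=2 col=0 char='c'
After 6 (h): row=2 col=0 char='c'
After 7 (0): row=2 col=0 char='c'
After 8 (0): row=2 col=0 char='c'
After 9 (w): row=2 col=4 char='c'
After 10 (w): row=2 col=9 char='m'
After 11 (w): row=2 col=14 char='z'
After 12 (b): row=2 col=9 char='m'

Answer: 2,9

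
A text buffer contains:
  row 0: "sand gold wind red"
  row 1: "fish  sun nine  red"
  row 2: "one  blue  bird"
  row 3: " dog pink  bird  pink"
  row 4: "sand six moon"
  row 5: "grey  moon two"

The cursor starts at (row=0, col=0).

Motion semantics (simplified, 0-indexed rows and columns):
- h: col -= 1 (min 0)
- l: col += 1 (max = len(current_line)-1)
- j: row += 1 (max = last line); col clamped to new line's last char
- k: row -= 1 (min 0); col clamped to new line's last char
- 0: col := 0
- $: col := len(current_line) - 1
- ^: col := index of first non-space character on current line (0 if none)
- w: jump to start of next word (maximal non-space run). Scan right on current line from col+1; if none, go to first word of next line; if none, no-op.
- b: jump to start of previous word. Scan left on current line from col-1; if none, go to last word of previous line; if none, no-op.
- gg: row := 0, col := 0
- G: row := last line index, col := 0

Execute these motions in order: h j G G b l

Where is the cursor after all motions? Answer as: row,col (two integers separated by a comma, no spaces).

Answer: 4,10

Derivation:
After 1 (h): row=0 col=0 char='s'
After 2 (j): row=1 col=0 char='f'
After 3 (G): row=5 col=0 char='g'
After 4 (G): row=5 col=0 char='g'
After 5 (b): row=4 col=9 char='m'
After 6 (l): row=4 col=10 char='o'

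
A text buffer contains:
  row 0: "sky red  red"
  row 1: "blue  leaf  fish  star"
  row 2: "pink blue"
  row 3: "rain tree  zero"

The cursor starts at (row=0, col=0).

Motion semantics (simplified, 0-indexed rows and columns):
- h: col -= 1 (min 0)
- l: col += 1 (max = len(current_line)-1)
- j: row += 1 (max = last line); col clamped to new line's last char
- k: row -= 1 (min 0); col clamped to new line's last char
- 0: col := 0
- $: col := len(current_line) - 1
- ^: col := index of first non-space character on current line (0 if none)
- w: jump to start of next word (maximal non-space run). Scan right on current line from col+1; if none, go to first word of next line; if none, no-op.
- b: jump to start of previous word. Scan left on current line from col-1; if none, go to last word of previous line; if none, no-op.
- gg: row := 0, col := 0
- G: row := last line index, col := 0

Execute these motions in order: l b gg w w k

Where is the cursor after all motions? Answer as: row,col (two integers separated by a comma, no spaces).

After 1 (l): row=0 col=1 char='k'
After 2 (b): row=0 col=0 char='s'
After 3 (gg): row=0 col=0 char='s'
After 4 (w): row=0 col=4 char='r'
After 5 (w): row=0 col=9 char='r'
After 6 (k): row=0 col=9 char='r'

Answer: 0,9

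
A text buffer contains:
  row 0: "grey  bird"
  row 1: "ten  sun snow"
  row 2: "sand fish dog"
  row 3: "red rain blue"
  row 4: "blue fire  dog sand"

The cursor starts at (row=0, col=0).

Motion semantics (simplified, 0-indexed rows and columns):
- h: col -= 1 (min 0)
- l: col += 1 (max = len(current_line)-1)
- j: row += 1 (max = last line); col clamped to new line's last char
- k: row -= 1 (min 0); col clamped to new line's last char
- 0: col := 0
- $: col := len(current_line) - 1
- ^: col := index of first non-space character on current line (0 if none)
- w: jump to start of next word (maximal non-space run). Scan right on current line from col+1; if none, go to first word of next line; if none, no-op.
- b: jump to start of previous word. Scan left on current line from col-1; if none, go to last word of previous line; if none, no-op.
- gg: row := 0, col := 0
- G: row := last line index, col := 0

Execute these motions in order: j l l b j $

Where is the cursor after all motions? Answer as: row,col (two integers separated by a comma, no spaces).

Answer: 2,12

Derivation:
After 1 (j): row=1 col=0 char='t'
After 2 (l): row=1 col=1 char='e'
After 3 (l): row=1 col=2 char='n'
After 4 (b): row=1 col=0 char='t'
After 5 (j): row=2 col=0 char='s'
After 6 ($): row=2 col=12 char='g'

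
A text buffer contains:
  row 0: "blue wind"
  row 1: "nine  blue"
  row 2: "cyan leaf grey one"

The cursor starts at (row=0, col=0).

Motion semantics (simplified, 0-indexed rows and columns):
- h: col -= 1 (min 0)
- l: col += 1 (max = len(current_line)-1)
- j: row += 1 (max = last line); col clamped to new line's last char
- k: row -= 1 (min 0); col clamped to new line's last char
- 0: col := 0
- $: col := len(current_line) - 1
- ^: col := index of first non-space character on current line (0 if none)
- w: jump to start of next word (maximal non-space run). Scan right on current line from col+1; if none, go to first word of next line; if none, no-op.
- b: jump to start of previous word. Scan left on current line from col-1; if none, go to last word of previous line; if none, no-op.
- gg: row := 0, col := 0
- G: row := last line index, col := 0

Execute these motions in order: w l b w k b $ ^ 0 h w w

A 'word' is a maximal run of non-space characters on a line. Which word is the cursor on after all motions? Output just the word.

Answer: nine

Derivation:
After 1 (w): row=0 col=5 char='w'
After 2 (l): row=0 col=6 char='i'
After 3 (b): row=0 col=5 char='w'
After 4 (w): row=1 col=0 char='n'
After 5 (k): row=0 col=0 char='b'
After 6 (b): row=0 col=0 char='b'
After 7 ($): row=0 col=8 char='d'
After 8 (^): row=0 col=0 char='b'
After 9 (0): row=0 col=0 char='b'
After 10 (h): row=0 col=0 char='b'
After 11 (w): row=0 col=5 char='w'
After 12 (w): row=1 col=0 char='n'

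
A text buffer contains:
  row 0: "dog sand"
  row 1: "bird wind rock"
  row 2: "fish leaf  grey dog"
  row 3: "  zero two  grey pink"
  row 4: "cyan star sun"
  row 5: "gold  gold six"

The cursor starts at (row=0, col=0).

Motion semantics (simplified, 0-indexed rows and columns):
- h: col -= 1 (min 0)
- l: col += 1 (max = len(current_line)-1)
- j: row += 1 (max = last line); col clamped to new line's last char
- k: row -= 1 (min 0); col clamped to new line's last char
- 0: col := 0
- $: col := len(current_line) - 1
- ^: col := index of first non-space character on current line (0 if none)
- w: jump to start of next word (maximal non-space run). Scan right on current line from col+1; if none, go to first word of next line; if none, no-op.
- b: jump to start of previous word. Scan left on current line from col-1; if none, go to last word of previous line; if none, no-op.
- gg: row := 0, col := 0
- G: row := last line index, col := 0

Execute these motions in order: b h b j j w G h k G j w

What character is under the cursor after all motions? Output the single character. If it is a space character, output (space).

Answer: g

Derivation:
After 1 (b): row=0 col=0 char='d'
After 2 (h): row=0 col=0 char='d'
After 3 (b): row=0 col=0 char='d'
After 4 (j): row=1 col=0 char='b'
After 5 (j): row=2 col=0 char='f'
After 6 (w): row=2 col=5 char='l'
After 7 (G): row=5 col=0 char='g'
After 8 (h): row=5 col=0 char='g'
After 9 (k): row=4 col=0 char='c'
After 10 (G): row=5 col=0 char='g'
After 11 (j): row=5 col=0 char='g'
After 12 (w): row=5 col=6 char='g'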